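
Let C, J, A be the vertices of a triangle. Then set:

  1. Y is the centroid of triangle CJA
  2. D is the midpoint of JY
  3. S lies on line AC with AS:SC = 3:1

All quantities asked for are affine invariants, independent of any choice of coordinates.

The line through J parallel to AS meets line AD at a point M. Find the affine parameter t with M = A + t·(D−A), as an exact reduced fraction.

t = 3/2

Work in coordinates with C = (0, 0), J = (1, 0), A = (0, 1).
1. Y is the centroid of triangle CJA ⇒ Y = (1/3, 1/3)
2. D is the midpoint of JY ⇒ D = (2/3, 1/6)
3. S lies on line AC with AS:SC = 3:1 ⇒ S = (0, 1/4)
through J parallel to AS: direction (0, -3/4); meets AD at M = (1, -1/4)
M = A + t·(D−A) with t = 3/2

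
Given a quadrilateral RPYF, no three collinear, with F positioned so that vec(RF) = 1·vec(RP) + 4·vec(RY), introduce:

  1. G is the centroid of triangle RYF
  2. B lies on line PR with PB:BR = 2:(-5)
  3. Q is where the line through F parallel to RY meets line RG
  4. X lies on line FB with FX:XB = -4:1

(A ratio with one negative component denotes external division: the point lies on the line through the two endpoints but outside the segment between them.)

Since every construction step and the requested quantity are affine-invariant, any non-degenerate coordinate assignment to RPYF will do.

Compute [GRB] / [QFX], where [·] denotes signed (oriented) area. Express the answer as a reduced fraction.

Assign R = (0, 0), P = (1, 0), Y = (0, 1), F = (1, 4) — the answer is frame-independent, so this choice is without loss of generality.
1. G is the centroid of triangle RYF ⇒ G = (1/3, 5/3)
2. B lies on line PR with PB:BR = 2:(-5) ⇒ B = (5/3, 0)
3. Q is where the line through F parallel to RY meets line RG ⇒ Q = (1, 5)
4. X lies on line FB with FX:XB = -4:1 ⇒ X = (17/9, -4/3)
2·[GRB] = 25/9, 2·[QFX] = 8/9
[GRB]:[QFX] = 25/9:8/9 = 25/8

[GRB]:[QFX] = 25/8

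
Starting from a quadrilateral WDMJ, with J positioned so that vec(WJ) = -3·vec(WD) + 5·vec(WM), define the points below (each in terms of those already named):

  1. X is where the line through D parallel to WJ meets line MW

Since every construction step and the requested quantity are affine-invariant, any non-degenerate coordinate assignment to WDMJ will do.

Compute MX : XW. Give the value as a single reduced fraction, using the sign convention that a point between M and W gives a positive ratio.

Choose coordinates W = (0, 0), D = (1, 0), M = (0, 1), J = (-3, 5).
1. X is where the line through D parallel to WJ meets line MW ⇒ X = (0, 5/3)
X = M + t·(W−M) with t = -2/3, so MX:XW = t:(1−t) = -2/3:5/3

MX:XW = -2/5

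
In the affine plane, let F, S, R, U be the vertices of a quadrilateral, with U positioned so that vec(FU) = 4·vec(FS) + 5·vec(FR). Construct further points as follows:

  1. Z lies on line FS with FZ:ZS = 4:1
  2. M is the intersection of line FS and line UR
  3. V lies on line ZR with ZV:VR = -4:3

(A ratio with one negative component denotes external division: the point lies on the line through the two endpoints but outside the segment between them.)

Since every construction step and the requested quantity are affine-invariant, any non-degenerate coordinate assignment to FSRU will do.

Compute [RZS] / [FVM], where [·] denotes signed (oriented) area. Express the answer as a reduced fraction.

Set F = (0, 0), S = (1, 0), R = (0, 1), U = (4, 5); any affine frame gives the same invariant.
1. Z lies on line FS with FZ:ZS = 4:1 ⇒ Z = (4/5, 0)
2. M is the intersection of line FS and line UR ⇒ M = (-1, 0)
3. V lies on line ZR with ZV:VR = -4:3 ⇒ V = (-12/5, 4)
2·[RZS] = 1/5, 2·[FVM] = 4
[RZS]:[FVM] = 1/5:4 = 1/20

[RZS]:[FVM] = 1/20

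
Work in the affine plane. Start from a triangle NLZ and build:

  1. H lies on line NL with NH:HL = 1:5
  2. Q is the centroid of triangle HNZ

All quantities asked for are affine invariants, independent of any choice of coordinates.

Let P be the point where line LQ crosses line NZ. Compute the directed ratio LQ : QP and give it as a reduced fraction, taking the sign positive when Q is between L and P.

LQ:QP = 17

Set N = (0, 0), L = (1, 0), Z = (0, 1); any affine frame gives the same invariant.
1. H lies on line NL with NH:HL = 1:5 ⇒ H = (1/6, 0)
2. Q is the centroid of triangle HNZ ⇒ Q = (1/18, 1/3)
line LQ meets NZ at P = (0, 6/17)
Q = L + t·(P−L) with t = 17/18, so LQ:QP = 17/18:1/18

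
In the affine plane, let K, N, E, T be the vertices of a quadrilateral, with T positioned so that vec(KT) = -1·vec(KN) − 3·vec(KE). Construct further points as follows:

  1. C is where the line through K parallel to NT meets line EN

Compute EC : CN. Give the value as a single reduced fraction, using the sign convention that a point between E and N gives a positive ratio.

Choose coordinates K = (0, 0), N = (1, 0), E = (0, 1), T = (-1, -3).
1. C is where the line through K parallel to NT meets line EN ⇒ C = (2/5, 3/5)
C = E + t·(N−E) with t = 2/5, so EC:CN = t:(1−t) = 2/5:3/5

EC:CN = 2/3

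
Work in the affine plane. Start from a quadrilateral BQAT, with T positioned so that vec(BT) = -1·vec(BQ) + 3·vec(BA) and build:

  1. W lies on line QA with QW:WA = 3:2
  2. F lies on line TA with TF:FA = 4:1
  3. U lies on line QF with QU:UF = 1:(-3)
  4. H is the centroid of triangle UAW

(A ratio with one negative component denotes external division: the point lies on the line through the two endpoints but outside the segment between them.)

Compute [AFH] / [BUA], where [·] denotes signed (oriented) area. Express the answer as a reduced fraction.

[AFH]:[BUA] = -19/240

Choose coordinates B = (0, 0), Q = (1, 0), A = (0, 1), T = (-1, 3).
1. W lies on line QA with QW:WA = 3:2 ⇒ W = (2/5, 3/5)
2. F lies on line TA with TF:FA = 4:1 ⇒ F = (-1/5, 7/5)
3. U lies on line QF with QU:UF = 1:(-3) ⇒ U = (8/5, -7/10)
4. H is the centroid of triangle UAW ⇒ H = (2/3, 3/10)
2·[AFH] = -19/150, 2·[BUA] = 8/5
[AFH]:[BUA] = -19/150:8/5 = -19/240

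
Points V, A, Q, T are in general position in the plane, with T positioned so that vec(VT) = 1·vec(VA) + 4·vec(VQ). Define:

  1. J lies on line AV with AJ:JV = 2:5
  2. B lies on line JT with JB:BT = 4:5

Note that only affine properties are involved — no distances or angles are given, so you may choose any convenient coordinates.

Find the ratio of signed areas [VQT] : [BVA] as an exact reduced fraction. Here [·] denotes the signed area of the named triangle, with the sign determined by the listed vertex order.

[VQT]:[BVA] = -9/16

Work in coordinates with V = (0, 0), A = (1, 0), Q = (0, 1), T = (1, 4).
1. J lies on line AV with AJ:JV = 2:5 ⇒ J = (5/7, 0)
2. B lies on line JT with JB:BT = 4:5 ⇒ B = (53/63, 16/9)
2·[VQT] = -1, 2·[BVA] = 16/9
[VQT]:[BVA] = -1:16/9 = -9/16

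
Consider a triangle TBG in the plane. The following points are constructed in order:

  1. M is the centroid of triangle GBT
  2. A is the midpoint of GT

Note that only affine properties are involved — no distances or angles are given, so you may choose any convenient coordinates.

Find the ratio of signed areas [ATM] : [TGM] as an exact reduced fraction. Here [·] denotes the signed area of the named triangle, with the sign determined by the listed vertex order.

[ATM]:[TGM] = -1/2

Set T = (0, 0), B = (1, 0), G = (0, 1); any affine frame gives the same invariant.
1. M is the centroid of triangle GBT ⇒ M = (1/3, 1/3)
2. A is the midpoint of GT ⇒ A = (0, 1/2)
2·[ATM] = 1/6, 2·[TGM] = -1/3
[ATM]:[TGM] = 1/6:-1/3 = -1/2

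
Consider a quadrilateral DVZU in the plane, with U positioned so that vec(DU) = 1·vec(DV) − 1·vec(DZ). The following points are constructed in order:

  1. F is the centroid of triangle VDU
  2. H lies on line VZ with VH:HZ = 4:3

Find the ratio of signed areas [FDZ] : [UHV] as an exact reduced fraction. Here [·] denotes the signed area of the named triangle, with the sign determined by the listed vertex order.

Choose coordinates D = (0, 0), V = (1, 0), Z = (0, 1), U = (1, -1).
1. F is the centroid of triangle VDU ⇒ F = (2/3, -1/3)
2. H lies on line VZ with VH:HZ = 4:3 ⇒ H = (3/7, 4/7)
2·[FDZ] = -2/3, 2·[UHV] = -4/7
[FDZ]:[UHV] = -2/3:-4/7 = 7/6

[FDZ]:[UHV] = 7/6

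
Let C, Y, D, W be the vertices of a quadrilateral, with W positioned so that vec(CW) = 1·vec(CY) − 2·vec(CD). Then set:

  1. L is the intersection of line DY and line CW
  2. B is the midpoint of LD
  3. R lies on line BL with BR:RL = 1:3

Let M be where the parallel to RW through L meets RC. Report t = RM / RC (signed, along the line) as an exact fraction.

Choose coordinates C = (0, 0), Y = (1, 0), D = (0, 1), W = (1, -2).
1. L is the intersection of line DY and line CW ⇒ L = (-1, 2)
2. B is the midpoint of LD ⇒ B = (-1/2, 3/2)
3. R lies on line BL with BR:RL = 1:3 ⇒ R = (-5/8, 13/8)
through L parallel to RW: direction (13/8, -29/8); meets RC at M = (5/8, -13/8)
M = R + t·(C−R) with t = 2

t = 2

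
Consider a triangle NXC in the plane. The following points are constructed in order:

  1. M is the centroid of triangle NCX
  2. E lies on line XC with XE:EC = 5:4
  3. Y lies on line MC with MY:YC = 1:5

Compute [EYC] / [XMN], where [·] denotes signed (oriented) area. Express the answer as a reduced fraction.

Assign N = (0, 0), X = (1, 0), C = (0, 1) — the answer is frame-independent, so this choice is without loss of generality.
1. M is the centroid of triangle NCX ⇒ M = (1/3, 1/3)
2. E lies on line XC with XE:EC = 5:4 ⇒ E = (4/9, 5/9)
3. Y lies on line MC with MY:YC = 1:5 ⇒ Y = (5/18, 4/9)
2·[EYC] = -10/81, 2·[XMN] = 1/3
[EYC]:[XMN] = -10/81:1/3 = -10/27

[EYC]:[XMN] = -10/27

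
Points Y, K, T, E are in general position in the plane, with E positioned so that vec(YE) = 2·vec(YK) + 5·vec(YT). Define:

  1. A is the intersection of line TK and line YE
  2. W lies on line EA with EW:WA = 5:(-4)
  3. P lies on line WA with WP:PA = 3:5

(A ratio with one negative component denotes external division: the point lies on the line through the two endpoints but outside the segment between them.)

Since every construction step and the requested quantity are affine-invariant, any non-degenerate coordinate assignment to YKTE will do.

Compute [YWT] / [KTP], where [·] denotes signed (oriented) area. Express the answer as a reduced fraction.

[YWT]:[KTP] = -46/105

Set Y = (0, 0), K = (1, 0), T = (0, 1), E = (2, 5); any affine frame gives the same invariant.
1. A is the intersection of line TK and line YE ⇒ A = (2/7, 5/7)
2. W lies on line EA with EW:WA = 5:(-4) ⇒ W = (-46/7, -115/7)
3. P lies on line WA with WP:PA = 3:5 ⇒ P = (-4, -10)
2·[YWT] = -46/7, 2·[KTP] = 15
[YWT]:[KTP] = -46/7:15 = -46/105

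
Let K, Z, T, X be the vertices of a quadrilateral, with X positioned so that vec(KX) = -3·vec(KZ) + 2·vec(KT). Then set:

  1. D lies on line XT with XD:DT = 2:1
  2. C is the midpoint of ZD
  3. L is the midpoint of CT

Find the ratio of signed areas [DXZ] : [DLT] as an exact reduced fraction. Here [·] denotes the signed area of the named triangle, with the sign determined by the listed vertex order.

[DXZ]:[DLT] = 8

Work in coordinates with K = (0, 0), Z = (1, 0), T = (0, 1), X = (-3, 2).
1. D lies on line XT with XD:DT = 2:1 ⇒ D = (-1, 4/3)
2. C is the midpoint of ZD ⇒ C = (0, 2/3)
3. L is the midpoint of CT ⇒ L = (0, 5/6)
2·[DXZ] = 4/3, 2·[DLT] = 1/6
[DXZ]:[DLT] = 4/3:1/6 = 8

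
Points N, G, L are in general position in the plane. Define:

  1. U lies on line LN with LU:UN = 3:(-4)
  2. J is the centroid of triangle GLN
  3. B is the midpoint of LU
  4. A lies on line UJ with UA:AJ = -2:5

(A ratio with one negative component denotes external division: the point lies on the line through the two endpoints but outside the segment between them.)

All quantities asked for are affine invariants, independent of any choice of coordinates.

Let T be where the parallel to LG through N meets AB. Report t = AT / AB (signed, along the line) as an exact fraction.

t = 112/67

Set N = (0, 0), G = (1, 0), L = (0, 1); any affine frame gives the same invariant.
1. U lies on line LN with LU:UN = 3:(-4) ⇒ U = (0, 4)
2. J is the centroid of triangle GLN ⇒ J = (1/3, 1/3)
3. B is the midpoint of LU ⇒ B = (0, 5/2)
4. A lies on line UJ with UA:AJ = -2:5 ⇒ A = (-2/9, 58/9)
through N parallel to LG: direction (1, -1); meets AB at T = (10/67, -10/67)
T = A + t·(B−A) with t = 112/67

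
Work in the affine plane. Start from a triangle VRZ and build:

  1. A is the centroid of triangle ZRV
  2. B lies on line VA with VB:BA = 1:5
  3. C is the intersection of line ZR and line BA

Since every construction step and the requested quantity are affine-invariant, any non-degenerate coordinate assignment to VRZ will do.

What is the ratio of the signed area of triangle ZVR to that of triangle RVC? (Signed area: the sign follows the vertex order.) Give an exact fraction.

[ZVR]:[RVC] = -2

Work in coordinates with V = (0, 0), R = (1, 0), Z = (0, 1).
1. A is the centroid of triangle ZRV ⇒ A = (1/3, 1/3)
2. B lies on line VA with VB:BA = 1:5 ⇒ B = (1/18, 1/18)
3. C is the intersection of line ZR and line BA ⇒ C = (1/2, 1/2)
2·[ZVR] = 1, 2·[RVC] = -1/2
[ZVR]:[RVC] = 1:-1/2 = -2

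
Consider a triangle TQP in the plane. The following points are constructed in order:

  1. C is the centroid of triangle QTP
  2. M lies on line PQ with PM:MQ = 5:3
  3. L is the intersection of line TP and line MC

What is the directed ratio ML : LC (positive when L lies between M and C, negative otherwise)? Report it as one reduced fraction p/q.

ML:LC = -15/8

Choose coordinates T = (0, 0), Q = (1, 0), P = (0, 1).
1. C is the centroid of triangle QTP ⇒ C = (1/3, 1/3)
2. M lies on line PQ with PM:MQ = 5:3 ⇒ M = (5/8, 3/8)
3. L is the intersection of line TP and line MC ⇒ L = (0, 2/7)
L = M + t·(C−M) with t = 15/7, so ML:LC = t:(1−t) = 15/7:-8/7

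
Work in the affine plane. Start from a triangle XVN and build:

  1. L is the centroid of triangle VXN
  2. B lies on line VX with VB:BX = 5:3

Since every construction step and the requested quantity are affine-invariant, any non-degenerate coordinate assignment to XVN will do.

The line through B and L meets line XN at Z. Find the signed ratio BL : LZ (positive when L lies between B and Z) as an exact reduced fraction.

BL:LZ = 1/8

Work in coordinates with X = (0, 0), V = (1, 0), N = (0, 1).
1. L is the centroid of triangle VXN ⇒ L = (1/3, 1/3)
2. B lies on line VX with VB:BX = 5:3 ⇒ B = (3/8, 0)
line BL meets XN at Z = (0, 3)
L = B + t·(Z−B) with t = 1/9, so BL:LZ = 1/9:8/9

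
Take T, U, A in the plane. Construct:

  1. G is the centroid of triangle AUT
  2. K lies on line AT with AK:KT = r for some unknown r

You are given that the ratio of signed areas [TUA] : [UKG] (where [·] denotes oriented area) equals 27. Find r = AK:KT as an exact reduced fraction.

r = 4/5

Assign T = (0, 0), U = (1, 0), A = (0, 1) — the answer is frame-independent, so this choice is without loss of generality.
1. G is the centroid of triangle AUT ⇒ G = (1/3, 1/3)
2. With AK:KT = r, write λ = r/(r+1) so K = A + λ·(T−A); K is affine-linear in λ
Every point depending on K is an affine combination of K and λ-independent points, so each such coordinate is linear in λ; the λ² term in each signed area is a multiple of (T−A)×(T−A) = 0, so 2·[TUA] and 2·[UKG] are each linear in λ. Evaluating at λ=0 and λ=1:
  2·[TUA] = 1,   2·[UKG] = -2/3·λ + 1/3
So [TUA]:[UKG] = (1) / (-2/3·λ + 1/3). Setting this equal to 27:
  1 = 27·(-2/3·λ + 1/3)  ⇒  λ = 4/9
Then r = λ/(1−λ) = (4/9)/(5/9) = 4/5. Check: with r = 4/5, K = (0, 5/9) and [TUA]:[UKG] = 27 as required.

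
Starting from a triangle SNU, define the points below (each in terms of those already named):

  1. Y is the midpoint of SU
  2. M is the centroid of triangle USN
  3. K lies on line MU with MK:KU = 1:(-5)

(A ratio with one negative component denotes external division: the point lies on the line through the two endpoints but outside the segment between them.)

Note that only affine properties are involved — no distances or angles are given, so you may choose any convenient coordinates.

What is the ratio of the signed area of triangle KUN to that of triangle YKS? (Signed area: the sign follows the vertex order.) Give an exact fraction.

[KUN]:[YKS] = 2

Choose coordinates S = (0, 0), N = (1, 0), U = (0, 1).
1. Y is the midpoint of SU ⇒ Y = (0, 1/2)
2. M is the centroid of triangle USN ⇒ M = (1/3, 1/3)
3. K lies on line MU with MK:KU = 1:(-5) ⇒ K = (5/12, 1/6)
2·[KUN] = -5/12, 2·[YKS] = -5/24
[KUN]:[YKS] = -5/12:-5/24 = 2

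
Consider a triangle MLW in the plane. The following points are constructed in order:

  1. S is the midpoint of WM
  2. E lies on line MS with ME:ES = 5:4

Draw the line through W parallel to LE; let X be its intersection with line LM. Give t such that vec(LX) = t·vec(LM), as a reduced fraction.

t = -13/5

Assign M = (0, 0), L = (1, 0), W = (0, 1) — the answer is frame-independent, so this choice is without loss of generality.
1. S is the midpoint of WM ⇒ S = (0, 1/2)
2. E lies on line MS with ME:ES = 5:4 ⇒ E = (0, 5/18)
through W parallel to LE: direction (-1, 5/18); meets LM at X = (18/5, 0)
X = L + t·(M−L) with t = -13/5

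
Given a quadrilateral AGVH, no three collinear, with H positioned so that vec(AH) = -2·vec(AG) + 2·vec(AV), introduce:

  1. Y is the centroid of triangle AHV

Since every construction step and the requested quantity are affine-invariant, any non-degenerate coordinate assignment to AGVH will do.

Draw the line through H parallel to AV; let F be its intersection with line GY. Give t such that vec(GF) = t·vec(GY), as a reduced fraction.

t = 9/5

Assign A = (0, 0), G = (1, 0), V = (0, 1), H = (-2, 2) — the answer is frame-independent, so this choice is without loss of generality.
1. Y is the centroid of triangle AHV ⇒ Y = (-2/3, 1)
through H parallel to AV: direction (0, 1); meets GY at F = (-2, 9/5)
F = G + t·(Y−G) with t = 9/5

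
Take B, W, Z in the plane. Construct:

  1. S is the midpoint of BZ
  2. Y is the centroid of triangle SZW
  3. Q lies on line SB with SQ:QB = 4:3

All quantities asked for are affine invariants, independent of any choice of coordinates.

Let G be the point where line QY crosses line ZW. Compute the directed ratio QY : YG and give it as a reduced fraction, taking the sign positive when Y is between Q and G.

Set B = (0, 0), W = (1, 0), Z = (0, 1); any affine frame gives the same invariant.
1. S is the midpoint of BZ ⇒ S = (0, 1/2)
2. Y is the centroid of triangle SZW ⇒ Y = (1/3, 1/2)
3. Q lies on line SB with SQ:QB = 4:3 ⇒ Q = (0, 3/14)
line QY meets ZW at G = (11/26, 15/26)
Y = Q + t·(G−Q) with t = 26/33, so QY:YG = 26/33:7/33

QY:YG = 26/7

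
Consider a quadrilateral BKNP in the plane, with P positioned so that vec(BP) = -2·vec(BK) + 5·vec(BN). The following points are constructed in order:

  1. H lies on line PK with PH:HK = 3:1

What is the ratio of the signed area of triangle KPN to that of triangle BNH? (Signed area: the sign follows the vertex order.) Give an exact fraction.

[KPN]:[BNH] = -8

Assign B = (0, 0), K = (1, 0), N = (0, 1), P = (-2, 5) — the answer is frame-independent, so this choice is without loss of generality.
1. H lies on line PK with PH:HK = 3:1 ⇒ H = (1/4, 5/4)
2·[KPN] = 2, 2·[BNH] = -1/4
[KPN]:[BNH] = 2:-1/4 = -8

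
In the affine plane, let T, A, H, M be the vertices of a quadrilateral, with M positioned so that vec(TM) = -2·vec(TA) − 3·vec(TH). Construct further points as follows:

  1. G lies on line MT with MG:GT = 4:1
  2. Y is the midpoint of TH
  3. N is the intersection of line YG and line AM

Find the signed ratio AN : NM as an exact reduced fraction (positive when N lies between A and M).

AN:NM = 13/8

Work in coordinates with T = (0, 0), A = (1, 0), H = (0, 1), M = (-2, -3).
1. G lies on line MT with MG:GT = 4:1 ⇒ G = (-2/5, -3/5)
2. Y is the midpoint of TH ⇒ Y = (0, 1/2)
3. N is the intersection of line YG and line AM ⇒ N = (-6/7, -13/7)
N = A + t·(M−A) with t = 13/21, so AN:NM = t:(1−t) = 13/21:8/21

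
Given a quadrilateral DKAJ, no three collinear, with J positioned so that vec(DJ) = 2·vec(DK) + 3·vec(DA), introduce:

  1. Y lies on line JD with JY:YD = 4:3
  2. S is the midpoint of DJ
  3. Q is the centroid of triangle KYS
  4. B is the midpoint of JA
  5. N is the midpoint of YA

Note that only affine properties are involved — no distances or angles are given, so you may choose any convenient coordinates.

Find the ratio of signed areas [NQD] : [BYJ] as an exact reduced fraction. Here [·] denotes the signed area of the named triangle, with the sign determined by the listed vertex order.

Set D = (0, 0), K = (1, 0), A = (0, 1), J = (2, 3); any affine frame gives the same invariant.
1. Y lies on line JD with JY:YD = 4:3 ⇒ Y = (6/7, 9/7)
2. S is the midpoint of DJ ⇒ S = (1, 3/2)
3. Q is the centroid of triangle KYS ⇒ Q = (20/21, 13/14)
4. B is the midpoint of JA ⇒ B = (1, 2)
5. N is the midpoint of YA ⇒ N = (3/7, 8/7)
2·[NQD] = -29/42, 2·[BYJ] = 4/7
[NQD]:[BYJ] = -29/42:4/7 = -29/24

[NQD]:[BYJ] = -29/24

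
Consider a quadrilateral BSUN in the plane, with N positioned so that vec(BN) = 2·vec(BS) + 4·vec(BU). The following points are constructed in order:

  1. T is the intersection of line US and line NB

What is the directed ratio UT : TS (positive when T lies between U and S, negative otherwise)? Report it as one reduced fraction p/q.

UT:TS = 1/2

Set B = (0, 0), S = (1, 0), U = (0, 1), N = (2, 4); any affine frame gives the same invariant.
1. T is the intersection of line US and line NB ⇒ T = (1/3, 2/3)
T = U + t·(S−U) with t = 1/3, so UT:TS = t:(1−t) = 1/3:2/3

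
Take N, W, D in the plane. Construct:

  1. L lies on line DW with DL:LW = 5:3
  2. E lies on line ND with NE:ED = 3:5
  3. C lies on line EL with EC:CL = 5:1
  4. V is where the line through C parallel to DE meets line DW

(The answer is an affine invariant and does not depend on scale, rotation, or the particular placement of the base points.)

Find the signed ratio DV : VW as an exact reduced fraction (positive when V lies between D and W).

DV:VW = 25/23

Assign N = (0, 0), W = (1, 0), D = (0, 1) — the answer is frame-independent, so this choice is without loss of generality.
1. L lies on line DW with DL:LW = 5:3 ⇒ L = (5/8, 3/8)
2. E lies on line ND with NE:ED = 3:5 ⇒ E = (0, 3/8)
3. C lies on line EL with EC:CL = 5:1 ⇒ C = (25/48, 3/8)
4. V is where the line through C parallel to DE meets line DW ⇒ V = (25/48, 23/48)
V = D + t·(W−D) with t = 25/48, so DV:VW = t:(1−t) = 25/48:23/48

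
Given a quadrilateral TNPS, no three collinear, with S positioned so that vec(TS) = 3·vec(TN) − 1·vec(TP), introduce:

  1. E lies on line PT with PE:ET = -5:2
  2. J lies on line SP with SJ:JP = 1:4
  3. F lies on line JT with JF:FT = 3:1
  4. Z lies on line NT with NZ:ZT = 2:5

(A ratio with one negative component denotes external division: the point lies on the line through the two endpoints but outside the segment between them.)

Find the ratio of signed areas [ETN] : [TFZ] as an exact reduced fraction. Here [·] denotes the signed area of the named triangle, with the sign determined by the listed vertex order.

[ETN]:[TFZ] = -56/9

Set T = (0, 0), N = (1, 0), P = (0, 1), S = (3, -1); any affine frame gives the same invariant.
1. E lies on line PT with PE:ET = -5:2 ⇒ E = (0, -2/3)
2. J lies on line SP with SJ:JP = 1:4 ⇒ J = (12/5, -3/5)
3. F lies on line JT with JF:FT = 3:1 ⇒ F = (3/5, -3/20)
4. Z lies on line NT with NZ:ZT = 2:5 ⇒ Z = (5/7, 0)
2·[ETN] = -2/3, 2·[TFZ] = 3/28
[ETN]:[TFZ] = -2/3:3/28 = -56/9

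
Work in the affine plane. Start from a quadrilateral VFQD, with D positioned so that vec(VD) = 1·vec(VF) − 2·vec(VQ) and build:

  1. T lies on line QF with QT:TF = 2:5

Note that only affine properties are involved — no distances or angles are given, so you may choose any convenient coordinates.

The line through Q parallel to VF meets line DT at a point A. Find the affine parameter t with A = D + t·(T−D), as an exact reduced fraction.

Set V = (0, 0), F = (1, 0), Q = (0, 1), D = (1, -2); any affine frame gives the same invariant.
1. T lies on line QF with QT:TF = 2:5 ⇒ T = (2/7, 5/7)
through Q parallel to VF: direction (1, 0); meets DT at A = (4/19, 1)
A = D + t·(T−D) with t = 21/19

t = 21/19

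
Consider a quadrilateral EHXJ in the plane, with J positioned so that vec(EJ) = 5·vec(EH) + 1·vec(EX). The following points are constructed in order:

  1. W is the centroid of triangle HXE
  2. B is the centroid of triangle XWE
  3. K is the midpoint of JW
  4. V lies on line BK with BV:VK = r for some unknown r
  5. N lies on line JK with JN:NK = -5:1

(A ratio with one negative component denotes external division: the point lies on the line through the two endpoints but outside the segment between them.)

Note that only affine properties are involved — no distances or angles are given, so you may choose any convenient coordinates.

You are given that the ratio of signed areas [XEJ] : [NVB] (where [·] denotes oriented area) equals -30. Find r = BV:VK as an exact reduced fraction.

Assign E = (0, 0), H = (1, 0), X = (0, 1), J = (5, 1) — the answer is frame-independent, so this choice is without loss of generality.
1. W is the centroid of triangle HXE ⇒ W = (1/3, 1/3)
2. B is the centroid of triangle XWE ⇒ B = (1/9, 4/9)
3. K is the midpoint of JW ⇒ K = (8/3, 2/3)
4. With BV:VK = r, write λ = r/(r+1) so V = B + λ·(K−B); V is affine-linear in λ
5. N lies on line JK with JN:NK = -5:1 ⇒ N = (25/12, 7/12)
Every point depending on V is an affine combination of V and λ-independent points, so each such coordinate is linear in λ; the λ² term in each signed area is a multiple of (K−B)×(K−B) = 0, so 2·[XEJ] and 2·[NVB] are each linear in λ. Evaluating at λ=0 and λ=1:
  2·[XEJ] = 5,   2·[NVB] = 1/12·λ
So [XEJ]:[NVB] = (5) / (1/12·λ). Setting this equal to -30:
  5 = -30·(1/12·λ)  ⇒  λ = -2
Then r = λ/(1−λ) = (-2)/(3) = -2/3. Check: with r = -2/3, V = (-5, 0) and [XEJ]:[NVB] = -30 as required.

r = -2/3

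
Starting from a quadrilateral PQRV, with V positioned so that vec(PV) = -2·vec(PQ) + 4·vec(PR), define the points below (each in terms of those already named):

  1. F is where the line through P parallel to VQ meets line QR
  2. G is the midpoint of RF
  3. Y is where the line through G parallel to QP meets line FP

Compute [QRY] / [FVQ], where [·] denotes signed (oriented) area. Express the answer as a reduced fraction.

[QRY]:[FVQ] = -3/32

Assign P = (0, 0), Q = (1, 0), R = (0, 1), V = (-2, 4) — the answer is frame-independent, so this choice is without loss of generality.
1. F is where the line through P parallel to VQ meets line QR ⇒ F = (-3, 4)
2. G is the midpoint of RF ⇒ G = (-3/2, 5/2)
3. Y is where the line through G parallel to QP meets line FP ⇒ Y = (-15/8, 5/2)
2·[QRY] = 3/8, 2·[FVQ] = -4
[QRY]:[FVQ] = 3/8:-4 = -3/32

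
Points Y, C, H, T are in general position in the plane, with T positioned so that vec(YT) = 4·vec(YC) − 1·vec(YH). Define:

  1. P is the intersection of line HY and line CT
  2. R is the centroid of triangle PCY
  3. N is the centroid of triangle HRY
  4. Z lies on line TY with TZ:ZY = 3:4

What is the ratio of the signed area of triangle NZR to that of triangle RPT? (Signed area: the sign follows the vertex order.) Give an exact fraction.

Choose coordinates Y = (0, 0), C = (1, 0), H = (0, 1), T = (4, -1).
1. P is the intersection of line HY and line CT ⇒ P = (0, 1/3)
2. R is the centroid of triangle PCY ⇒ R = (1/3, 1/9)
3. N is the centroid of triangle HRY ⇒ N = (1/9, 10/27)
4. Z lies on line TY with TZ:ZY = 3:4 ⇒ Z = (16/7, -4/7)
2·[NZR] = -67/189, 2·[RPT] = -4/9
[NZR]:[RPT] = -67/189:-4/9 = 67/84

[NZR]:[RPT] = 67/84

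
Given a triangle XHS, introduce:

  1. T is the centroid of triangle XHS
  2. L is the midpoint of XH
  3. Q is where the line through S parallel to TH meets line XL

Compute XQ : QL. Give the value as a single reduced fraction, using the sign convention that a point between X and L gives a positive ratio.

Choose coordinates X = (0, 0), H = (1, 0), S = (0, 1).
1. T is the centroid of triangle XHS ⇒ T = (1/3, 1/3)
2. L is the midpoint of XH ⇒ L = (1/2, 0)
3. Q is where the line through S parallel to TH meets line XL ⇒ Q = (2, 0)
Q = X + t·(L−X) with t = 4, so XQ:QL = t:(1−t) = 4:-3

XQ:QL = -4/3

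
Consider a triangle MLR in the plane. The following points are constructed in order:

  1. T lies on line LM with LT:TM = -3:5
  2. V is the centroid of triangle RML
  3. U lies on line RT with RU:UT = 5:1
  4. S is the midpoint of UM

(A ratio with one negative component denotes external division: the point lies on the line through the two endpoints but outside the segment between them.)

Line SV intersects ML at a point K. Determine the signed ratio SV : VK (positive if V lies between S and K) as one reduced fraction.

Work in coordinates with M = (0, 0), L = (1, 0), R = (0, 1).
1. T lies on line LM with LT:TM = -3:5 ⇒ T = (5/2, 0)
2. V is the centroid of triangle RML ⇒ V = (1/3, 1/3)
3. U lies on line RT with RU:UT = 5:1 ⇒ U = (25/12, 1/6)
4. S is the midpoint of UM ⇒ S = (25/24, 1/12)
line SV meets ML at K = (23/18, 0)
V = S + t·(K−S) with t = -3, so SV:VK = -3:4

SV:VK = -3/4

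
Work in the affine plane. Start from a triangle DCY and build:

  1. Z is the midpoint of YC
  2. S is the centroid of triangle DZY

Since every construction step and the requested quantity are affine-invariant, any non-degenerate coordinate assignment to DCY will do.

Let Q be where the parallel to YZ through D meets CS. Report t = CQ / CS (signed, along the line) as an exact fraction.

Assign D = (0, 0), C = (1, 0), Y = (0, 1) — the answer is frame-independent, so this choice is without loss of generality.
1. Z is the midpoint of YC ⇒ Z = (1/2, 1/2)
2. S is the centroid of triangle DZY ⇒ S = (1/6, 1/2)
through D parallel to YZ: direction (1/2, -1/2); meets CS at Q = (-3/2, 3/2)
Q = C + t·(S−C) with t = 3

t = 3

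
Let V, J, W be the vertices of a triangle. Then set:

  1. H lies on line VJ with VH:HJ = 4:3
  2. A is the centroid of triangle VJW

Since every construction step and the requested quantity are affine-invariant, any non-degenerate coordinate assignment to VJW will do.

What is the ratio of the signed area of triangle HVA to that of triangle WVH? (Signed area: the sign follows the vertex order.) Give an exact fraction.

Work in coordinates with V = (0, 0), J = (1, 0), W = (0, 1).
1. H lies on line VJ with VH:HJ = 4:3 ⇒ H = (4/7, 0)
2. A is the centroid of triangle VJW ⇒ A = (1/3, 1/3)
2·[HVA] = -4/21, 2·[WVH] = 4/7
[HVA]:[WVH] = -4/21:4/7 = -1/3

[HVA]:[WVH] = -1/3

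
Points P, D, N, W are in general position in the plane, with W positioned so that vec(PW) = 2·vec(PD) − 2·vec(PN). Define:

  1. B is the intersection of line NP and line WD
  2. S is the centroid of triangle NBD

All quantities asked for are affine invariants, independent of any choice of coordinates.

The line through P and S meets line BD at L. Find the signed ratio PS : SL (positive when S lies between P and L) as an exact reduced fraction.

PS:SL = 5

Set P = (0, 0), D = (1, 0), N = (0, 1), W = (2, -2); any affine frame gives the same invariant.
1. B is the intersection of line NP and line WD ⇒ B = (0, 2)
2. S is the centroid of triangle NBD ⇒ S = (1/3, 1)
line PS meets BD at L = (2/5, 6/5)
S = P + t·(L−P) with t = 5/6, so PS:SL = 5/6:1/6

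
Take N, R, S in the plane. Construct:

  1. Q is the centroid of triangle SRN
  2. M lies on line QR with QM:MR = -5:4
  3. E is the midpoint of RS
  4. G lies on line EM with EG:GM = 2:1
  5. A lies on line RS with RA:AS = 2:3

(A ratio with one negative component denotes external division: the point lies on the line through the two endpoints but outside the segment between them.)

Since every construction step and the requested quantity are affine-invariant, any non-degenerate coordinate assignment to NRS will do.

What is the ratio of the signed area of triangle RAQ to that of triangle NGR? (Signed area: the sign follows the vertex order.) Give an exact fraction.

[RAQ]:[NGR] = 12/65

Assign N = (0, 0), R = (1, 0), S = (0, 1) — the answer is frame-independent, so this choice is without loss of generality.
1. Q is the centroid of triangle SRN ⇒ Q = (1/3, 1/3)
2. M lies on line QR with QM:MR = -5:4 ⇒ M = (11/3, -4/3)
3. E is the midpoint of RS ⇒ E = (1/2, 1/2)
4. G lies on line EM with EG:GM = 2:1 ⇒ G = (47/18, -13/18)
5. A lies on line RS with RA:AS = 2:3 ⇒ A = (3/5, 2/5)
2·[RAQ] = 2/15, 2·[NGR] = 13/18
[RAQ]:[NGR] = 2/15:13/18 = 12/65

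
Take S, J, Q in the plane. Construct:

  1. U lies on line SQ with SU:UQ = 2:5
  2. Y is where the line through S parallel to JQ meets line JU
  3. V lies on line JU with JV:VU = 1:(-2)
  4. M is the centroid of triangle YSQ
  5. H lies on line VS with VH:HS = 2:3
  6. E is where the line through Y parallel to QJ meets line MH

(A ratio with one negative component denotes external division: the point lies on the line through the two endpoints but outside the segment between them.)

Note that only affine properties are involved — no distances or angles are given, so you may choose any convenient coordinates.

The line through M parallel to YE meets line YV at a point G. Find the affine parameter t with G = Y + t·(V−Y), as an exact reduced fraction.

t = 7/36

Assign S = (0, 0), J = (1, 0), Q = (0, 1) — the answer is frame-independent, so this choice is without loss of generality.
1. U lies on line SQ with SU:UQ = 2:5 ⇒ U = (0, 2/7)
2. Y is where the line through S parallel to JQ meets line JU ⇒ Y = (-2/5, 2/5)
3. V lies on line JU with JV:VU = 1:(-2) ⇒ V = (2, -2/7)
4. M is the centroid of triangle YSQ ⇒ M = (-2/15, 7/15)
5. H lies on line VS with VH:HS = 2:3 ⇒ H = (6/5, -6/35)
6. E is where the line through Y parallel to QJ meets line MH ⇒ E = (-282/365, 282/365)
through M parallel to YE: direction (-136/365, 136/365); meets YV at G = (1/15, 4/15)
G = Y + t·(V−Y) with t = 7/36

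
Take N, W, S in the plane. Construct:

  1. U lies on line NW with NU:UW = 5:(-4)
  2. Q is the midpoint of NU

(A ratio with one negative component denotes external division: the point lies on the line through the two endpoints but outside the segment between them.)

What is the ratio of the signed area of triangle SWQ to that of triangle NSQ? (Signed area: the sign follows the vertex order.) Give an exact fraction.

[SWQ]:[NSQ] = -3/5

Work in coordinates with N = (0, 0), W = (1, 0), S = (0, 1).
1. U lies on line NW with NU:UW = 5:(-4) ⇒ U = (5, 0)
2. Q is the midpoint of NU ⇒ Q = (5/2, 0)
2·[SWQ] = 3/2, 2·[NSQ] = -5/2
[SWQ]:[NSQ] = 3/2:-5/2 = -3/5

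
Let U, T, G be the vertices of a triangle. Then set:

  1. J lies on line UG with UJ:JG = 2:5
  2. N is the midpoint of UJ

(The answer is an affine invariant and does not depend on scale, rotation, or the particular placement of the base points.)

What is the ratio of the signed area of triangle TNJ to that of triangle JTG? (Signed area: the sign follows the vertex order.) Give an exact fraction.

[TNJ]:[JTG] = -1/5

Assign U = (0, 0), T = (1, 0), G = (0, 1) — the answer is frame-independent, so this choice is without loss of generality.
1. J lies on line UG with UJ:JG = 2:5 ⇒ J = (0, 2/7)
2. N is the midpoint of UJ ⇒ N = (0, 1/7)
2·[TNJ] = -1/7, 2·[JTG] = 5/7
[TNJ]:[JTG] = -1/7:5/7 = -1/5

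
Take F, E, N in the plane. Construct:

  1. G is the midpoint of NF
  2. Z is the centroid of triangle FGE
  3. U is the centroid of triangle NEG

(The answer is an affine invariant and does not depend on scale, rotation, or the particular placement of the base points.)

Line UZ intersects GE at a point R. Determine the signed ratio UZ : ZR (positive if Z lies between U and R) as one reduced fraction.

Choose coordinates F = (0, 0), E = (1, 0), N = (0, 1).
1. G is the midpoint of NF ⇒ G = (0, 1/2)
2. Z is the centroid of triangle FGE ⇒ Z = (1/3, 1/6)
3. U is the centroid of triangle NEG ⇒ U = (1/3, 1/2)
line UZ meets GE at R = (1/3, 1/3)
Z = U + t·(R−U) with t = 2, so UZ:ZR = 2:-1

UZ:ZR = -2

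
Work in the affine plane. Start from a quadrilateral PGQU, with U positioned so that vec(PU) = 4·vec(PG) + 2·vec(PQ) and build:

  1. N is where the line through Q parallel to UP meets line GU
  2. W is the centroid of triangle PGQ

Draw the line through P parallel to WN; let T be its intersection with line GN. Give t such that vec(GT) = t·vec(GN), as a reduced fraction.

Choose coordinates P = (0, 0), G = (1, 0), Q = (0, 1), U = (4, 2).
1. N is where the line through Q parallel to UP meets line GU ⇒ N = (10, 6)
2. W is the centroid of triangle PGQ ⇒ W = (1/3, 1/3)
through P parallel to WN: direction (29/3, 17/3); meets GN at T = (58/7, 34/7)
T = G + t·(N−G) with t = 17/21

t = 17/21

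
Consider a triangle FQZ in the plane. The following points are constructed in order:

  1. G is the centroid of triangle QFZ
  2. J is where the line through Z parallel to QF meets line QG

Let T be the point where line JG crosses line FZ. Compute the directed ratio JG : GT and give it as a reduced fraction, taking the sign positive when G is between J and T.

JG:GT = -4

Choose coordinates F = (0, 0), Q = (1, 0), Z = (0, 1).
1. G is the centroid of triangle QFZ ⇒ G = (1/3, 1/3)
2. J is where the line through Z parallel to QF meets line QG ⇒ J = (-1, 1)
line JG meets FZ at T = (0, 1/2)
G = J + t·(T−J) with t = 4/3, so JG:GT = 4/3:-1/3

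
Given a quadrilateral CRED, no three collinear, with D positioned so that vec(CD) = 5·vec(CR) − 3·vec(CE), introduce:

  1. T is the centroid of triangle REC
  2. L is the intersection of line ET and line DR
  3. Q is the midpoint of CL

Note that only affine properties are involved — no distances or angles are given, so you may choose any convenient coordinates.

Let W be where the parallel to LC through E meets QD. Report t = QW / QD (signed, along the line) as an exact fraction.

t = -1/18

Set C = (0, 0), R = (1, 0), E = (0, 1), D = (5, -3); any affine frame gives the same invariant.
1. T is the centroid of triangle REC ⇒ T = (1/3, 1/3)
2. L is the intersection of line ET and line DR ⇒ L = (1/5, 3/5)
3. Q is the midpoint of CL ⇒ Q = (1/10, 3/10)
through E parallel to LC: direction (-1/5, -3/5); meets QD at W = (-31/180, 29/60)
W = Q + t·(D−Q) with t = -1/18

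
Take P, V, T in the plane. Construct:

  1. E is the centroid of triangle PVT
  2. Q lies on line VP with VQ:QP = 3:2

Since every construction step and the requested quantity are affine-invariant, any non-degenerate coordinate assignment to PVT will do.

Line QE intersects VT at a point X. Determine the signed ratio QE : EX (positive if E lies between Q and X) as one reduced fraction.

QE:EX = 4/5

Work in coordinates with P = (0, 0), V = (1, 0), T = (0, 1).
1. E is the centroid of triangle PVT ⇒ E = (1/3, 1/3)
2. Q lies on line VP with VQ:QP = 3:2 ⇒ Q = (2/5, 0)
line QE meets VT at X = (1/4, 3/4)
E = Q + t·(X−Q) with t = 4/9, so QE:EX = 4/9:5/9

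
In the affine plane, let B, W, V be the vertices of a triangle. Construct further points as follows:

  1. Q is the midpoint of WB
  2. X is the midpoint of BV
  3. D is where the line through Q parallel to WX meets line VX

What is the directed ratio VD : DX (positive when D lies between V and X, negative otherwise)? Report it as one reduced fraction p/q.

VD:DX = -3

Choose coordinates B = (0, 0), W = (1, 0), V = (0, 1).
1. Q is the midpoint of WB ⇒ Q = (1/2, 0)
2. X is the midpoint of BV ⇒ X = (0, 1/2)
3. D is where the line through Q parallel to WX meets line VX ⇒ D = (0, 1/4)
D = V + t·(X−V) with t = 3/2, so VD:DX = t:(1−t) = 3/2:-1/2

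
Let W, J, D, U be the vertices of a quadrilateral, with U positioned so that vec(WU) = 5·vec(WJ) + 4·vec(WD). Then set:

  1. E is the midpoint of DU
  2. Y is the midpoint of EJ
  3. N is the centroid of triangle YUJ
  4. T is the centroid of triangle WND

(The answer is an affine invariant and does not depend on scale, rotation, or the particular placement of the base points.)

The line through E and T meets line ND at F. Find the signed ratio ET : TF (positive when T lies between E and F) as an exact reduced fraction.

ET:TF = -103/31

Set W = (0, 0), J = (1, 0), D = (0, 1), U = (5, 4); any affine frame gives the same invariant.
1. E is the midpoint of DU ⇒ E = (5/2, 5/2)
2. Y is the midpoint of EJ ⇒ Y = (7/4, 5/4)
3. N is the centroid of triangle YUJ ⇒ N = (31/12, 7/4)
4. T is the centroid of triangle WND ⇒ T = (31/36, 11/12)
line ET meets ND at F = (279/206, 287/206)
T = E + t·(F−E) with t = 103/72, so ET:TF = 103/72:-31/72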